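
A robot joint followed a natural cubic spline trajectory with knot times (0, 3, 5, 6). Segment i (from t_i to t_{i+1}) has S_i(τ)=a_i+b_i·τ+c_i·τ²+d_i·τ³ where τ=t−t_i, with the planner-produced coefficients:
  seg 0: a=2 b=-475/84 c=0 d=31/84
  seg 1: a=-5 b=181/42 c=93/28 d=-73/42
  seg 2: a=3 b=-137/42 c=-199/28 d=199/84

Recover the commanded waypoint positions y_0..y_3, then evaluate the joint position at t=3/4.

y_0 = S_0(0) = a_0 = 2
y_1 = S_1(0) = a_1 = -5
y_2 = S_2(0) = a_2 = 3
y_3 = S_2(1) = -5
t_q=3/4 is in segment 0 (τ=3/4); S_0(τ)=-3737/1792

y_0=2 y_1=-5 y_2=3 y_3=-5
S(3/4) = -3737/1792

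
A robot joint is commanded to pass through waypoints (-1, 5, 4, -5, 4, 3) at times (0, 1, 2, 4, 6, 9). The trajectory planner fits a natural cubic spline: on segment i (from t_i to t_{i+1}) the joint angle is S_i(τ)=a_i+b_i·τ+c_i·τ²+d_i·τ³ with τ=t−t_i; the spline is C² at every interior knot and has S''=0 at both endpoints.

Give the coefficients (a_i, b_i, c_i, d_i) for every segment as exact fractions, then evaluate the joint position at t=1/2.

Δ: Δ0=6, Δ1=-1, Δ2=-9/2, Δ3=9/2, Δ4=-1/3
row 1: diag=4, rhs=-42; c'=1/4, d'=-21/2
row 2: denom=6−1·1/4=23/4; d'=(-21−1·-21/2)/(23/4)=-42/23
row 3: denom=8−2·8/23=168/23; d'=(54−2·-42/23)/(168/23)=221/28
row 4: denom=10−2·23/84=397/42; d'=(-29−2·221/28)/(397/42)=-1881/397
back: M4=-1881/397
back: M3=221/28−23/84·-1881/397=7297/794
back: M2=-42/23−8/23·7297/794=-1994/397
back: M1=-21/2−1/4·-1994/397=-3670/397
M: M0=0, M1=-3670/397, M2=-1994/397, M3=7297/794, M4=-1881/397, M5=0
seg 0: a=-1, c=M0/2=0, d=(M1−M0)/(6·1)=-1835/1191, b=Δ0−h0·(2M0+M1)/6=8981/1191
seg 1: a=5, c=M1/2=-1835/397, d=(M2−M1)/(6·1)=838/1191, b=Δ1−h1·(2M1+M2)/6=3476/1191
seg 2: a=4, c=M2/2=-997/397, d=(M3−M2)/(6·2)=11285/9528, b=Δ2−h2·(2M2+M3)/6=-5020/1191
seg 3: a=-5, c=M3/2=7297/1588, d=(M4−M3)/(6·2)=-11059/9528, b=Δ3−h3·(2M3+M4)/6=-113/2382
seg 4: a=4, c=M4/2=-1881/794, d=(M5−M4)/(6·3)=209/794, b=Δ4−h4·(2M4+M5)/6=5246/1191
t_q=1/2 → seg 0, τ=1/2; S=-1+8981/1191·τ+0·τ²+-1835/1191·τ³=8187/3176

  seg 0: a=-1 b=8981/1191 c=0 d=-1835/1191
  seg 1: a=5 b=3476/1191 c=-1835/397 d=838/1191
  seg 2: a=4 b=-5020/1191 c=-997/397 d=11285/9528
  seg 3: a=-5 b=-113/2382 c=7297/1588 d=-11059/9528
  seg 4: a=4 b=5246/1191 c=-1881/794 d=209/794
S(1/2) = 8187/3176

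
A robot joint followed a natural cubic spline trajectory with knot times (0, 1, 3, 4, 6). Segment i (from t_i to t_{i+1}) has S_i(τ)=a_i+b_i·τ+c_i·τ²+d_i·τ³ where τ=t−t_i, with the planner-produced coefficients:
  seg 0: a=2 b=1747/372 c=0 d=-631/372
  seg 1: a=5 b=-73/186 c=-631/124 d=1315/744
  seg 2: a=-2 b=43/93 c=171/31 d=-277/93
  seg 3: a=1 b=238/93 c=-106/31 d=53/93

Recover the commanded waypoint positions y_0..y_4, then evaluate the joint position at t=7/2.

y_0=2 y_1=5 y_2=-2 y_3=1 y_4=-3
S(7/2) = -189/248

y_0 = S_0(0) = a_0 = 2
y_1 = S_1(0) = a_1 = 5
y_2 = S_2(0) = a_2 = -2
y_3 = S_3(0) = a_3 = 1
y_4 = S_3(2) = -3
t_q=7/2 is in segment 2 (τ=1/2); S_2(τ)=-189/248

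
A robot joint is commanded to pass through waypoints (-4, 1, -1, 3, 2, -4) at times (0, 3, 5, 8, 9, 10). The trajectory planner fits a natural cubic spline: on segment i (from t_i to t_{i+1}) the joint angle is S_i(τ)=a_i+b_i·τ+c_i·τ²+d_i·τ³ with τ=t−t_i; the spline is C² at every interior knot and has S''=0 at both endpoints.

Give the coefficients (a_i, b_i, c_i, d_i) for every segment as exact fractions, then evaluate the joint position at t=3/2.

Δ: Δ0=5/3, Δ1=-1, Δ2=4/3, Δ3=-1, Δ4=-6
row 1: diag=10, rhs=-16; c'=1/5, d'=-8/5
row 2: denom=10−2·1/5=48/5; d'=(14−2·-8/5)/(48/5)=43/24
row 3: denom=8−3·5/16=113/16; d'=(-14−3·43/24)/(113/16)=-310/113
row 4: denom=4−1·16/113=436/113; d'=(-30−1·-310/113)/(436/113)=-770/109
back: M4=-770/109
back: M3=-310/113−16/113·-770/109=-190/109
back: M2=43/24−5/16·-190/109=764/327
back: M1=-8/5−1/5·764/327=-676/327
M: M0=0, M1=-676/327, M2=764/327, M3=-190/109, M4=-770/109, M5=0
seg 0: a=-4, c=M0/2=0, d=(M1−M0)/(6·3)=-338/2943, b=Δ0−h0·(2M0+M1)/6=883/327
seg 1: a=1, c=M1/2=-338/327, d=(M2−M1)/(6·2)=40/109, b=Δ1−h1·(2M1+M2)/6=-131/327
seg 2: a=-1, c=M2/2=382/327, d=(M3−M2)/(6·3)=-667/2943, b=Δ2−h2·(2M2+M3)/6=-43/327
seg 3: a=3, c=M3/2=-95/109, d=(M4−M3)/(6·1)=-290/327, b=Δ3−h3·(2M3+M4)/6=248/327
seg 4: a=2, c=M4/2=-385/109, d=(M5−M4)/(6·1)=385/327, b=Δ4−h4·(2M4+M5)/6=-1192/327
t_q=3/2 → seg 0, τ=3/2; S=-4+883/327·τ+0·τ²+-338/2943·τ³=-147/436

  seg 0: a=-4 b=883/327 c=0 d=-338/2943
  seg 1: a=1 b=-131/327 c=-338/327 d=40/109
  seg 2: a=-1 b=-43/327 c=382/327 d=-667/2943
  seg 3: a=3 b=248/327 c=-95/109 d=-290/327
  seg 4: a=2 b=-1192/327 c=-385/109 d=385/327
S(3/2) = -147/436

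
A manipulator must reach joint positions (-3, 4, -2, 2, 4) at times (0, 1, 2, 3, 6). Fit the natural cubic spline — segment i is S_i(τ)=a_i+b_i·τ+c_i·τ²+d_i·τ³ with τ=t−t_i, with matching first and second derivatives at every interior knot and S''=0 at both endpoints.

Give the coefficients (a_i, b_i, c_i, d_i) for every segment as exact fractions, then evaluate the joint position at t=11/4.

  seg 0: a=-3 b=3895/348 c=0 d=-1459/348
  seg 1: a=4 b=-241/174 c=-1459/116 d=2771/348
  seg 2: a=-2 b=-923/348 c=328/29 d=-1621/348
  seg 3: a=2 b=1043/174 c=-309/116 d=103/348
S(11/4) = 3027/7424

Δ: Δ0=7, Δ1=-6, Δ2=4, Δ3=2/3
row 1: diag=4, rhs=-78; c'=1/4, d'=-39/2
row 2: denom=4−1·1/4=15/4; d'=(60−1·-39/2)/(15/4)=106/5
row 3: denom=8−1·4/15=116/15; d'=(-20−1·106/5)/(116/15)=-309/58
back: M3=-309/58
back: M2=106/5−4/15·-309/58=656/29
back: M1=-39/2−1/4·656/29=-1459/58
M: M0=0, M1=-1459/58, M2=656/29, M3=-309/58, M4=0
seg 0: a=-3, c=M0/2=0, d=(M1−M0)/(6·1)=-1459/348, b=Δ0−h0·(2M0+M1)/6=3895/348
seg 1: a=4, c=M1/2=-1459/116, d=(M2−M1)/(6·1)=2771/348, b=Δ1−h1·(2M1+M2)/6=-241/174
seg 2: a=-2, c=M2/2=328/29, d=(M3−M2)/(6·1)=-1621/348, b=Δ2−h2·(2M2+M3)/6=-923/348
seg 3: a=2, c=M3/2=-309/116, d=(M4−M3)/(6·3)=103/348, b=Δ3−h3·(2M3+M4)/6=1043/174
t_q=11/4 → seg 2, τ=3/4; S=-2+-923/348·τ+328/29·τ²+-1621/348·τ³=3027/7424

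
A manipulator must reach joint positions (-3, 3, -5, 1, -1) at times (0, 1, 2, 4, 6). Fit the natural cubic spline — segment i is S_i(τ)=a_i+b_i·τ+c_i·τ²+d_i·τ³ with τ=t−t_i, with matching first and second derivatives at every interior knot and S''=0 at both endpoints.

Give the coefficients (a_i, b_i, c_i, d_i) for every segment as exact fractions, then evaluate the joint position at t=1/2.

Δ: Δ0=6, Δ1=-8, Δ2=3, Δ3=-1
row 1: diag=4, rhs=-84; c'=1/4, d'=-21
row 2: denom=6−1·1/4=23/4; d'=(66−1·-21)/(23/4)=348/23
row 3: denom=8−2·8/23=168/23; d'=(-24−2·348/23)/(168/23)=-52/7
back: M3=-52/7
back: M2=348/23−8/23·-52/7=124/7
back: M1=-21−1/4·124/7=-178/7
M: M0=0, M1=-178/7, M2=124/7, M3=-52/7, M4=0
seg 0: a=-3, c=M0/2=0, d=(M1−M0)/(6·1)=-89/21, b=Δ0−h0·(2M0+M1)/6=215/21
seg 1: a=3, c=M1/2=-89/7, d=(M2−M1)/(6·1)=151/21, b=Δ1−h1·(2M1+M2)/6=-52/21
seg 2: a=-5, c=M2/2=62/7, d=(M3−M2)/(6·2)=-44/21, b=Δ2−h2·(2M2+M3)/6=-19/3
seg 3: a=1, c=M3/2=-26/7, d=(M4−M3)/(6·2)=13/21, b=Δ3−h3·(2M3+M4)/6=83/21
t_q=1/2 → seg 0, τ=1/2; S=-3+215/21·τ+0·τ²+-89/21·τ³=89/56

  seg 0: a=-3 b=215/21 c=0 d=-89/21
  seg 1: a=3 b=-52/21 c=-89/7 d=151/21
  seg 2: a=-5 b=-19/3 c=62/7 d=-44/21
  seg 3: a=1 b=83/21 c=-26/7 d=13/21
S(1/2) = 89/56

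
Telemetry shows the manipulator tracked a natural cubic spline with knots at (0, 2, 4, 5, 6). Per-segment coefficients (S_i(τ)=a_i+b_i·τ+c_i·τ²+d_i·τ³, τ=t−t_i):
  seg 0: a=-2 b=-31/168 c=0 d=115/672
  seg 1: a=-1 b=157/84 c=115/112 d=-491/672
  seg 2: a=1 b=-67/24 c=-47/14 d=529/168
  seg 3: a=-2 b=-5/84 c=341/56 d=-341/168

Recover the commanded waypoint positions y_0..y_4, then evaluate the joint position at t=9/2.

y_0 = S_0(0) = a_0 = -2
y_1 = S_1(0) = a_1 = -1
y_2 = S_2(0) = a_2 = 1
y_3 = S_3(0) = a_3 = -2
y_4 = S_3(1) = 2
t_q=9/2 is in segment 2 (τ=1/2); S_2(τ)=-377/448

y_0=-2 y_1=-1 y_2=1 y_3=-2 y_4=2
S(9/2) = -377/448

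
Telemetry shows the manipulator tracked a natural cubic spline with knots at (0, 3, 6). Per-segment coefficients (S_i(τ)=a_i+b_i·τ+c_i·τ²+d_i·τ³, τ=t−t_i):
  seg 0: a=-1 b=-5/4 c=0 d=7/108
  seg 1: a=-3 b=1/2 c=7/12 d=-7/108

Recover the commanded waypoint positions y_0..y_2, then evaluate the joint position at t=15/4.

y_0 = S_0(0) = a_0 = -1
y_1 = S_1(0) = a_1 = -3
y_2 = S_1(3) = 2
t_q=15/4 is in segment 1 (τ=3/4); S_1(τ)=-595/256

y_0=-1 y_1=-3 y_2=2
S(15/4) = -595/256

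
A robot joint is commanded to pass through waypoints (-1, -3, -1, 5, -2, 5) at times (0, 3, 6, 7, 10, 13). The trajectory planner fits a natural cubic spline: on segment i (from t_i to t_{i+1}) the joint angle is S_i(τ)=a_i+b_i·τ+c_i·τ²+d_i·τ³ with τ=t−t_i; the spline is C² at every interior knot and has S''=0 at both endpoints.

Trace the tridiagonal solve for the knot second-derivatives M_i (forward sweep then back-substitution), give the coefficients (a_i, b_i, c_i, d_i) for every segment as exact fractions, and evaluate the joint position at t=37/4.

Δ: Δ0=-2/3, Δ1=2/3, Δ2=6, Δ3=-7/3, Δ4=7/3
row 1: diag=12, rhs=8; c'=1/4, d'=2/3
row 2: denom=8−3·1/4=29/4; d'=(32−3·2/3)/(29/4)=120/29
row 3: denom=8−1·4/29=228/29; d'=(-50−1·120/29)/(228/29)=-785/114
row 4: denom=12−3·29/76=825/76; d'=(28−3·-785/114)/(825/76)=3698/825
back: M4=3698/825
back: M3=-785/114−29/76·3698/825=-2364/275
back: M2=120/29−4/29·-2364/275=1464/275
back: M1=2/3−1/4·1464/275=-548/825
M: M0=0, M1=-548/825, M2=1464/275, M3=-2364/275, M4=3698/825, M5=0
seg 0: a=-1, c=M0/2=0, d=(M1−M0)/(6·3)=-274/7425, b=Δ0−h0·(2M0+M1)/6=-92/275
seg 1: a=-3, c=M1/2=-274/825, d=(M2−M1)/(6·3)=494/1485, b=Δ1−h1·(2M1+M2)/6=-366/275
seg 2: a=-1, c=M2/2=732/275, d=(M3−M2)/(6·1)=-58/25, b=Δ2−h2·(2M2+M3)/6=1556/275
seg 3: a=5, c=M3/2=-1182/275, d=(M4−M3)/(6·3)=1079/1485, b=Δ3−h3·(2M3+M4)/6=1106/275
seg 4: a=-2, c=M4/2=1849/825, d=(M5−M4)/(6·3)=-1849/7425, b=Δ4−h4·(2M4+M5)/6=-591/275
t_q=37/4 → seg 3, τ=9/4; S=5+1106/275·τ+-1182/275·τ²+1079/1485·τ³=9961/17600

  seg 0: a=-1 b=-92/275 c=0 d=-274/7425
  seg 1: a=-3 b=-366/275 c=-274/825 d=494/1485
  seg 2: a=-1 b=1556/275 c=732/275 d=-58/25
  seg 3: a=5 b=1106/275 c=-1182/275 d=1079/1485
  seg 4: a=-2 b=-591/275 c=1849/825 d=-1849/7425
S(37/4) = 9961/17600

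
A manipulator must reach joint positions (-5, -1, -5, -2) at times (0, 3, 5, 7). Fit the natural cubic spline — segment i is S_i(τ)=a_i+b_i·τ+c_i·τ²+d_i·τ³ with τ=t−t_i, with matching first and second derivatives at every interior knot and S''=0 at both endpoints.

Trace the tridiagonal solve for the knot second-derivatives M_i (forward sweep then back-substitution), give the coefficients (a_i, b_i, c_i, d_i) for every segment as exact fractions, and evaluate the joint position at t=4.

  seg 0: a=-5 b=607/228 c=0 d=-101/684
  seg 1: a=-1 b=-151/114 c=-101/76 d=113/228
  seg 2: a=-5 b=-79/114 c=125/76 d=-125/456
S(4) = -60/19

Δ: Δ0=4/3, Δ1=-2, Δ2=3/2
row 1: diag=10, rhs=-20; c'=1/5, d'=-2
row 2: denom=8−2·1/5=38/5; d'=(21−2·-2)/(38/5)=125/38
back: M2=125/38
back: M1=-2−1/5·125/38=-101/38
M: M0=0, M1=-101/38, M2=125/38, M3=0
seg 0: a=-5, c=M0/2=0, d=(M1−M0)/(6·3)=-101/684, b=Δ0−h0·(2M0+M1)/6=607/228
seg 1: a=-1, c=M1/2=-101/76, d=(M2−M1)/(6·2)=113/228, b=Δ1−h1·(2M1+M2)/6=-151/114
seg 2: a=-5, c=M2/2=125/76, d=(M3−M2)/(6·2)=-125/456, b=Δ2−h2·(2M2+M3)/6=-79/114
t_q=4 → seg 1, τ=1; S=-1+-151/114·τ+-101/76·τ²+113/228·τ³=-60/19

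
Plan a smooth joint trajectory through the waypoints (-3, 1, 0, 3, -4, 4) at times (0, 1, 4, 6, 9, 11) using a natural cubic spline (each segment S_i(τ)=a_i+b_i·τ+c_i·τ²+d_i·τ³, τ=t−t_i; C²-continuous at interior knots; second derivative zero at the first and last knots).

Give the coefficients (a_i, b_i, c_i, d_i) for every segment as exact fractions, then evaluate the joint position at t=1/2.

Δ: Δ0=4, Δ1=-1/3, Δ2=3/2, Δ3=-7/3, Δ4=4
row 1: diag=8, rhs=-26; c'=3/8, d'=-13/4
row 2: denom=10−3·3/8=71/8; d'=(11−3·-13/4)/(71/8)=166/71
row 3: denom=10−2·16/71=678/71; d'=(-23−2·166/71)/(678/71)=-655/226
row 4: denom=10−3·71/226=2047/226; d'=(38−3·-655/226)/(2047/226)=10553/2047
back: M4=10553/2047
back: M3=-655/226−71/226·10553/2047=-9248/2047
back: M2=166/71−16/71·-9248/2047=6870/2047
back: M1=-13/4−3/8·6870/2047=-9229/2047
M: M0=0, M1=-9229/2047, M2=6870/2047, M3=-9248/2047, M4=10553/2047, M5=0
seg 0: a=-3, c=M0/2=0, d=(M1−M0)/(6·1)=-9229/12282, b=Δ0−h0·(2M0+M1)/6=58357/12282
seg 1: a=1, c=M1/2=-9229/4094, d=(M2−M1)/(6·3)=16099/36846, b=Δ1−h1·(2M1+M2)/6=15335/6141
seg 2: a=0, c=M2/2=3435/2047, d=(M3−M2)/(6·2)=-8059/12282, b=Δ2−h2·(2M2+M3)/6=9439/12282
seg 3: a=3, c=M3/2=-4624/2047, d=(M4−M3)/(6·3)=19801/36846, b=Δ3−h3·(2M3+M4)/6=-4829/12282
seg 4: a=-4, c=M4/2=10553/4094, d=(M5−M4)/(6·2)=-10553/24564, b=Δ4−h4·(2M4+M5)/6=3458/6141
t_q=1/2 → seg 0, τ=1/2; S=-3+58357/12282·τ+0·τ²+-9229/12282·τ³=-23523/32752

  seg 0: a=-3 b=58357/12282 c=0 d=-9229/12282
  seg 1: a=1 b=15335/6141 c=-9229/4094 d=16099/36846
  seg 2: a=0 b=9439/12282 c=3435/2047 d=-8059/12282
  seg 3: a=3 b=-4829/12282 c=-4624/2047 d=19801/36846
  seg 4: a=-4 b=3458/6141 c=10553/4094 d=-10553/24564
S(1/2) = -23523/32752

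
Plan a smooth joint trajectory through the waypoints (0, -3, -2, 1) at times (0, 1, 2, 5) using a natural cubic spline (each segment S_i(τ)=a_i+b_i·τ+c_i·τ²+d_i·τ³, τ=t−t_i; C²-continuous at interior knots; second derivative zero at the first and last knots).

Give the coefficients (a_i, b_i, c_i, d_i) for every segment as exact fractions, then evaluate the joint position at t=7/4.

Δ: Δ0=-3, Δ1=1, Δ2=1
row 1: diag=4, rhs=24; c'=1/4, d'=6
row 2: denom=8−1·1/4=31/4; d'=(0−1·6)/(31/4)=-24/31
back: M2=-24/31
back: M1=6−1/4·-24/31=192/31
M: M0=0, M1=192/31, M2=-24/31, M3=0
seg 0: a=0, c=M0/2=0, d=(M1−M0)/(6·1)=32/31, b=Δ0−h0·(2M0+M1)/6=-125/31
seg 1: a=-3, c=M1/2=96/31, d=(M2−M1)/(6·1)=-36/31, b=Δ1−h1·(2M1+M2)/6=-29/31
seg 2: a=-2, c=M2/2=-12/31, d=(M3−M2)/(6·3)=4/93, b=Δ2−h2·(2M2+M3)/6=55/31
t_q=7/4 → seg 1, τ=3/4; S=-3+-29/31·τ+96/31·τ²+-36/31·τ³=-1215/496

  seg 0: a=0 b=-125/31 c=0 d=32/31
  seg 1: a=-3 b=-29/31 c=96/31 d=-36/31
  seg 2: a=-2 b=55/31 c=-12/31 d=4/93
S(7/4) = -1215/496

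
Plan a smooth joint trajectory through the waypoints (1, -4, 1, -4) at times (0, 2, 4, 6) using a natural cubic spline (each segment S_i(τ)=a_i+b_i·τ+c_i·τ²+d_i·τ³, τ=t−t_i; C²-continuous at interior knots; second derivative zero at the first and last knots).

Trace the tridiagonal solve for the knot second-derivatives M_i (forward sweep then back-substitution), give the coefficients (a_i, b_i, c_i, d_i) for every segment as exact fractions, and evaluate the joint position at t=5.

Δ: Δ0=-5/2, Δ1=5/2, Δ2=-5/2
row 1: diag=8, rhs=30; c'=1/4, d'=15/4
row 2: denom=8−2·1/4=15/2; d'=(-30−2·15/4)/(15/2)=-5
back: M2=-5
back: M1=15/4−1/4·-5=5
M: M0=0, M1=5, M2=-5, M3=0
seg 0: a=1, c=M0/2=0, d=(M1−M0)/(6·2)=5/12, b=Δ0−h0·(2M0+M1)/6=-25/6
seg 1: a=-4, c=M1/2=5/2, d=(M2−M1)/(6·2)=-5/6, b=Δ1−h1·(2M1+M2)/6=5/6
seg 2: a=1, c=M2/2=-5/2, d=(M3−M2)/(6·2)=5/12, b=Δ2−h2·(2M2+M3)/6=5/6
t_q=5 → seg 2, τ=1; S=1+5/6·τ+-5/2·τ²+5/12·τ³=-1/4

  seg 0: a=1 b=-25/6 c=0 d=5/12
  seg 1: a=-4 b=5/6 c=5/2 d=-5/6
  seg 2: a=1 b=5/6 c=-5/2 d=5/12
S(5) = -1/4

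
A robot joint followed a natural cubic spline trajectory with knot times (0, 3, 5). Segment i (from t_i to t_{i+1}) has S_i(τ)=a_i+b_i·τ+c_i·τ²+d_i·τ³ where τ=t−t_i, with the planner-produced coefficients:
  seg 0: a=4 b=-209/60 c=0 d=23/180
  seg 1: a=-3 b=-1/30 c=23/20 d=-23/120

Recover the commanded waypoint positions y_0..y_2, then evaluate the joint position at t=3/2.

y_0=4 y_1=-3 y_2=0
S(3/2) = -127/160

y_0 = S_0(0) = a_0 = 4
y_1 = S_1(0) = a_1 = -3
y_2 = S_1(2) = 0
t_q=3/2 is in segment 0 (τ=3/2); S_0(τ)=-127/160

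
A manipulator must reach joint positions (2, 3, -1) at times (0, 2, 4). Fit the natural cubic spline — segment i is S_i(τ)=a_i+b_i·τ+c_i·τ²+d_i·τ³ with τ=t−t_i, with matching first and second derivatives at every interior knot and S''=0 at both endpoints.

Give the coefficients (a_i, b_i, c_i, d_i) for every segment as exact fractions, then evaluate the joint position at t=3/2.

  seg 0: a=2 b=9/8 c=0 d=-5/32
  seg 1: a=3 b=-3/4 c=-15/16 d=5/32
S(3/2) = 809/256

Δ: Δ0=1/2, Δ1=-2
row 1: diag=8, rhs=-15; c'=1/4, d'=-15/8
back: M1=-15/8
M: M0=0, M1=-15/8, M2=0
seg 0: a=2, c=M0/2=0, d=(M1−M0)/(6·2)=-5/32, b=Δ0−h0·(2M0+M1)/6=9/8
seg 1: a=3, c=M1/2=-15/16, d=(M2−M1)/(6·2)=5/32, b=Δ1−h1·(2M1+M2)/6=-3/4
t_q=3/2 → seg 0, τ=3/2; S=2+9/8·τ+0·τ²+-5/32·τ³=809/256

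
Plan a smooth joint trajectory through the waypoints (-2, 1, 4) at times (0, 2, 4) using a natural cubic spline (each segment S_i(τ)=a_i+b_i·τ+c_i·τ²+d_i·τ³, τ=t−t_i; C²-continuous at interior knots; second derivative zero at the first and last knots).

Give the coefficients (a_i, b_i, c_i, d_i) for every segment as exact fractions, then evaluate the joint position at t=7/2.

  seg 0: a=-2 b=3/2 c=0 d=0
  seg 1: a=1 b=3/2 c=0 d=0
S(7/2) = 13/4

Δ: Δ0=3/2, Δ1=3/2
row 1: diag=8, rhs=0; c'=1/4, d'=0
back: M1=0
M: M0=0, M1=0, M2=0
seg 0: a=-2, c=M0/2=0, d=(M1−M0)/(6·2)=0, b=Δ0−h0·(2M0+M1)/6=3/2
seg 1: a=1, c=M1/2=0, d=(M2−M1)/(6·2)=0, b=Δ1−h1·(2M1+M2)/6=3/2
t_q=7/2 → seg 1, τ=3/2; S=1+3/2·τ+0·τ²+0·τ³=13/4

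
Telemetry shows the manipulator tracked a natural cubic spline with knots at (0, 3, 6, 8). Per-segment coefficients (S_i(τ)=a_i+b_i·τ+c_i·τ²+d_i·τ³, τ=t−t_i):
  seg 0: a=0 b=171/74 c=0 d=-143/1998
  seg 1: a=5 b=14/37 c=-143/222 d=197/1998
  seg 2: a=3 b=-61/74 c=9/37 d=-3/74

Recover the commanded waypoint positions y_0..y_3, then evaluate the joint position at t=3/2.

y_0=0 y_1=5 y_2=3 y_3=2
S(3/2) = 1909/592

y_0 = S_0(0) = a_0 = 0
y_1 = S_1(0) = a_1 = 5
y_2 = S_2(0) = a_2 = 3
y_3 = S_2(2) = 2
t_q=3/2 is in segment 0 (τ=3/2); S_0(τ)=1909/592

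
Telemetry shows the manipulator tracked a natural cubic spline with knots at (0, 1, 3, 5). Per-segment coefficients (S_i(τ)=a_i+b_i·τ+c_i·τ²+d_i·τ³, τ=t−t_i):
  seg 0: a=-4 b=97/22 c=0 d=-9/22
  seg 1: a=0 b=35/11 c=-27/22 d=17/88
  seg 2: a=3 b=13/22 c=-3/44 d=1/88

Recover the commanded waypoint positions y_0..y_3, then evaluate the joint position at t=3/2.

y_0=-4 y_1=0 y_2=3 y_3=4
S(3/2) = 921/704

y_0 = S_0(0) = a_0 = -4
y_1 = S_1(0) = a_1 = 0
y_2 = S_2(0) = a_2 = 3
y_3 = S_2(2) = 4
t_q=3/2 is in segment 1 (τ=1/2); S_1(τ)=921/704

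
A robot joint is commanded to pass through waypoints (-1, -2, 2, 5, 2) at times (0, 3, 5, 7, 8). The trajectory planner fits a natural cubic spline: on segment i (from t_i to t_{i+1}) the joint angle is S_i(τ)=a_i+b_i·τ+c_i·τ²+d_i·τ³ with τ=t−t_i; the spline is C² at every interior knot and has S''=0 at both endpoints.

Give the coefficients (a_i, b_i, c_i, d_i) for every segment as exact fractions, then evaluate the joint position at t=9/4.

Δ: Δ0=-1/3, Δ1=2, Δ2=3/2, Δ3=-3
row 1: diag=10, rhs=14; c'=1/5, d'=7/5
row 2: denom=8−2·1/5=38/5; d'=(-3−2·7/5)/(38/5)=-29/38
row 3: denom=6−2·5/19=104/19; d'=(-27−2·-29/38)/(104/19)=-121/26
back: M3=-121/26
back: M2=-29/38−5/19·-121/26=6/13
back: M1=7/5−1/5·6/13=17/13
M: M0=0, M1=17/13, M2=6/13, M3=-121/26, M4=0
seg 0: a=-1, c=M0/2=0, d=(M1−M0)/(6·3)=17/234, b=Δ0−h0·(2M0+M1)/6=-77/78
seg 1: a=-2, c=M1/2=17/26, d=(M2−M1)/(6·2)=-11/156, b=Δ1−h1·(2M1+M2)/6=38/39
seg 2: a=2, c=M2/2=3/13, d=(M3−M2)/(6·2)=-133/312, b=Δ2−h2·(2M2+M3)/6=107/39
seg 3: a=5, c=M3/2=-121/52, d=(M4−M3)/(6·1)=121/156, b=Δ3−h3·(2M3+M4)/6=-113/78
t_q=9/4 → seg 0, τ=9/4; S=-1+-77/78·τ+0·τ²+17/234·τ³=-3983/1664

  seg 0: a=-1 b=-77/78 c=0 d=17/234
  seg 1: a=-2 b=38/39 c=17/26 d=-11/156
  seg 2: a=2 b=107/39 c=3/13 d=-133/312
  seg 3: a=5 b=-113/78 c=-121/52 d=121/156
S(9/4) = -3983/1664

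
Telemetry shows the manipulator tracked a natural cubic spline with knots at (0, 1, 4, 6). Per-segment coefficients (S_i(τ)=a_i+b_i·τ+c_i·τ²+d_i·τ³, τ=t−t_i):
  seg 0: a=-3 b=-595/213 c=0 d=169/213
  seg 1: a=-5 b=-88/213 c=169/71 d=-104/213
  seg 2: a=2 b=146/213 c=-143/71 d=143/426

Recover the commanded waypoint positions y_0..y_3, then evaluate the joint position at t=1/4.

y_0=-3 y_1=-5 y_2=2 y_3=-2
S(1/4) = -16749/4544

y_0 = S_0(0) = a_0 = -3
y_1 = S_1(0) = a_1 = -5
y_2 = S_2(0) = a_2 = 2
y_3 = S_2(2) = -2
t_q=1/4 is in segment 0 (τ=1/4); S_0(τ)=-16749/4544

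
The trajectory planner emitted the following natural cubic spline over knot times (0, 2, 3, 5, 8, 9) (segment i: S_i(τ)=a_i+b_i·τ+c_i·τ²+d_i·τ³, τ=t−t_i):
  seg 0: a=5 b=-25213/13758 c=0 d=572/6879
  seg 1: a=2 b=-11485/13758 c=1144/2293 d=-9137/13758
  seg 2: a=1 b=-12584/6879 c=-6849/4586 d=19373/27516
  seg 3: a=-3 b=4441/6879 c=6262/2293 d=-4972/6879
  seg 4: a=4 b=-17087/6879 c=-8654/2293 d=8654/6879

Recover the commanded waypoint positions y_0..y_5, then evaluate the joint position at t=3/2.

y_0=5 y_1=2 y_2=1 y_3=-3 y_4=4 y_5=-1
S(3/2) = 23221/9172

y_0 = S_0(0) = a_0 = 5
y_1 = S_1(0) = a_1 = 2
y_2 = S_2(0) = a_2 = 1
y_3 = S_3(0) = a_3 = -3
y_4 = S_4(0) = a_4 = 4
y_5 = S_4(1) = -1
t_q=3/2 is in segment 0 (τ=3/2); S_0(τ)=23221/9172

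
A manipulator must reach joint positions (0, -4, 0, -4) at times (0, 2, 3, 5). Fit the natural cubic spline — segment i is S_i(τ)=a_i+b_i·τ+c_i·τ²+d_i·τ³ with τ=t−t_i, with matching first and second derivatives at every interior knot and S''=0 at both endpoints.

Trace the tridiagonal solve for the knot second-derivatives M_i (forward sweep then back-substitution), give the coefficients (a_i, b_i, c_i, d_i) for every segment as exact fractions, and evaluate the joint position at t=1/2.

Δ: Δ0=-2, Δ1=4, Δ2=-2
row 1: diag=6, rhs=36; c'=1/6, d'=6
row 2: denom=6−1·1/6=35/6; d'=(-36−1·6)/(35/6)=-36/5
back: M2=-36/5
back: M1=6−1/6·-36/5=36/5
M: M0=0, M1=36/5, M2=-36/5, M3=0
seg 0: a=0, c=M0/2=0, d=(M1−M0)/(6·2)=3/5, b=Δ0−h0·(2M0+M1)/6=-22/5
seg 1: a=-4, c=M1/2=18/5, d=(M2−M1)/(6·1)=-12/5, b=Δ1−h1·(2M1+M2)/6=14/5
seg 2: a=0, c=M2/2=-18/5, d=(M3−M2)/(6·2)=3/5, b=Δ2−h2·(2M2+M3)/6=14/5
t_q=1/2 → seg 0, τ=1/2; S=0+-22/5·τ+0·τ²+3/5·τ³=-17/8

  seg 0: a=0 b=-22/5 c=0 d=3/5
  seg 1: a=-4 b=14/5 c=18/5 d=-12/5
  seg 2: a=0 b=14/5 c=-18/5 d=3/5
S(1/2) = -17/8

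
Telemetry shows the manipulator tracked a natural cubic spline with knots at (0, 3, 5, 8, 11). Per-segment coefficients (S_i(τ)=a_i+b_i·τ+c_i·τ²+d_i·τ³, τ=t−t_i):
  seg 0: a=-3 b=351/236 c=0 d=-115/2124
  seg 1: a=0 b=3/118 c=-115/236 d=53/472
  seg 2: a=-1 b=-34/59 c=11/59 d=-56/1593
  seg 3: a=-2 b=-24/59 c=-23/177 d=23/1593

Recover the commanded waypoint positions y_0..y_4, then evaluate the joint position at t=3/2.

y_0=-3 y_1=0 y_2=-1 y_3=-2 y_4=-4
S(3/2) = -1797/1888

y_0 = S_0(0) = a_0 = -3
y_1 = S_1(0) = a_1 = 0
y_2 = S_2(0) = a_2 = -1
y_3 = S_3(0) = a_3 = -2
y_4 = S_3(3) = -4
t_q=3/2 is in segment 0 (τ=3/2); S_0(τ)=-1797/1888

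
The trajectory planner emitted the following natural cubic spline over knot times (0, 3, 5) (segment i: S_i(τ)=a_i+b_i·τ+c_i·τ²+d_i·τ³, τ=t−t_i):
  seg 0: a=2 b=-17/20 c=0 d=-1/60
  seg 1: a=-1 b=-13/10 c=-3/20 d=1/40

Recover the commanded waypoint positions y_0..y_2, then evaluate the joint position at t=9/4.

y_0 = S_0(0) = a_0 = 2
y_1 = S_1(0) = a_1 = -1
y_2 = S_1(2) = -4
t_q=9/4 is in segment 0 (τ=9/4); S_0(τ)=-131/1280

y_0=2 y_1=-1 y_2=-4
S(9/4) = -131/1280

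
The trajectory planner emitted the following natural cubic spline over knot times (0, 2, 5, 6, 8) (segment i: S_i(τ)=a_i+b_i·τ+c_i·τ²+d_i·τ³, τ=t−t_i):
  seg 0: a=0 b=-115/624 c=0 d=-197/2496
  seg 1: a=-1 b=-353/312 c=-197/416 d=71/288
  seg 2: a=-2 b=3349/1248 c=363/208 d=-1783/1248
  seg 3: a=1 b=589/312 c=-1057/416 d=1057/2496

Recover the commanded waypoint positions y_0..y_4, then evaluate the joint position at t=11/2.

y_0=0 y_1=-1 y_2=-2 y_3=1 y_4=-2
S(11/2) = -1333/3328

y_0 = S_0(0) = a_0 = 0
y_1 = S_1(0) = a_1 = -1
y_2 = S_2(0) = a_2 = -2
y_3 = S_3(0) = a_3 = 1
y_4 = S_3(2) = -2
t_q=11/2 is in segment 2 (τ=1/2); S_2(τ)=-1333/3328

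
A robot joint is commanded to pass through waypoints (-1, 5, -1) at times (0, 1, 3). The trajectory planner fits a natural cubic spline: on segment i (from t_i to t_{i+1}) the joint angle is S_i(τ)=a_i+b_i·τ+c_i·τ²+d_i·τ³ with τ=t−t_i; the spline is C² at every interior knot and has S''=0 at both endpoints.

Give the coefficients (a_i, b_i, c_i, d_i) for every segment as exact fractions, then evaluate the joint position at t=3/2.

Δ: Δ0=6, Δ1=-3
row 1: diag=6, rhs=-54; c'=1/3, d'=-9
back: M1=-9
M: M0=0, M1=-9, M2=0
seg 0: a=-1, c=M0/2=0, d=(M1−M0)/(6·1)=-3/2, b=Δ0−h0·(2M0+M1)/6=15/2
seg 1: a=5, c=M1/2=-9/2, d=(M2−M1)/(6·2)=3/4, b=Δ1−h1·(2M1+M2)/6=3
t_q=3/2 → seg 1, τ=1/2; S=5+3·τ+-9/2·τ²+3/4·τ³=175/32

  seg 0: a=-1 b=15/2 c=0 d=-3/2
  seg 1: a=5 b=3 c=-9/2 d=3/4
S(3/2) = 175/32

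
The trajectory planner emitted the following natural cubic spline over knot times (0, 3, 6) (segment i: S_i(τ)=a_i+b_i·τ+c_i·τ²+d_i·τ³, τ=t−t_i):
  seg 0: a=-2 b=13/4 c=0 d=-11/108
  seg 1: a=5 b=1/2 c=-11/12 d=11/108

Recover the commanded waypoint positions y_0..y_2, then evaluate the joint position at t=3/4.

y_0 = S_0(0) = a_0 = -2
y_1 = S_1(0) = a_1 = 5
y_2 = S_1(3) = 1
t_q=3/4 is in segment 0 (τ=3/4); S_0(τ)=101/256

y_0=-2 y_1=5 y_2=1
S(3/4) = 101/256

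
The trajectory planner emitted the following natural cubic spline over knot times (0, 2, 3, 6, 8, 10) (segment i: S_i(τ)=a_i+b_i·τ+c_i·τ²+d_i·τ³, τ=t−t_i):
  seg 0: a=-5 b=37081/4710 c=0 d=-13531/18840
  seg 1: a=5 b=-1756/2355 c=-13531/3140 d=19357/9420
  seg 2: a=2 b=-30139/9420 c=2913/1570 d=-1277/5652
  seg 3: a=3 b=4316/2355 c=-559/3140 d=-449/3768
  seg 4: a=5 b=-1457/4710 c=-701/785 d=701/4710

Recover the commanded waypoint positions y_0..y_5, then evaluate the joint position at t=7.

y_0=-5 y_1=5 y_2=2 y_3=3 y_4=5 y_5=2
S(7) = 28483/6280

y_0 = S_0(0) = a_0 = -5
y_1 = S_1(0) = a_1 = 5
y_2 = S_2(0) = a_2 = 2
y_3 = S_3(0) = a_3 = 3
y_4 = S_4(0) = a_4 = 5
y_5 = S_4(2) = 2
t_q=7 is in segment 3 (τ=1); S_3(τ)=28483/6280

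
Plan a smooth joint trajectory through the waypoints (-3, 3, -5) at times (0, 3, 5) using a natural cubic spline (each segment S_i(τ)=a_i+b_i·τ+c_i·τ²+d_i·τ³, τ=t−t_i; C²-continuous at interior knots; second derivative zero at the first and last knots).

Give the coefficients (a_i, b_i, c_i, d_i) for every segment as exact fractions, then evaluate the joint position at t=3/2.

Δ: Δ0=2, Δ1=-4
row 1: diag=10, rhs=-36; c'=1/5, d'=-18/5
back: M1=-18/5
M: M0=0, M1=-18/5, M2=0
seg 0: a=-3, c=M0/2=0, d=(M1−M0)/(6·3)=-1/5, b=Δ0−h0·(2M0+M1)/6=19/5
seg 1: a=3, c=M1/2=-9/5, d=(M2−M1)/(6·2)=3/10, b=Δ1−h1·(2M1+M2)/6=-8/5
t_q=3/2 → seg 0, τ=3/2; S=-3+19/5·τ+0·τ²+-1/5·τ³=81/40

  seg 0: a=-3 b=19/5 c=0 d=-1/5
  seg 1: a=3 b=-8/5 c=-9/5 d=3/10
S(3/2) = 81/40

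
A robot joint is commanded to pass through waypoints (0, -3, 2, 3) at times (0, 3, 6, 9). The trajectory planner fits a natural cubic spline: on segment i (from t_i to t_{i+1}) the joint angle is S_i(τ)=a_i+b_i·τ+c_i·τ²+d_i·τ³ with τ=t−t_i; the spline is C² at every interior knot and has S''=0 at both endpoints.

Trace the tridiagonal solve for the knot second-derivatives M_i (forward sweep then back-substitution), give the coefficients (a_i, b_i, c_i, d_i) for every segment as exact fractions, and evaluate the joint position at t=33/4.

Δ: Δ0=-1, Δ1=5/3, Δ2=1/3
row 1: diag=12, rhs=16; c'=1/4, d'=4/3
row 2: denom=12−3·1/4=45/4; d'=(-8−3·4/3)/(45/4)=-16/15
back: M2=-16/15
back: M1=4/3−1/4·-16/15=8/5
M: M0=0, M1=8/5, M2=-16/15, M3=0
seg 0: a=0, c=M0/2=0, d=(M1−M0)/(6·3)=4/45, b=Δ0−h0·(2M0+M1)/6=-9/5
seg 1: a=-3, c=M1/2=4/5, d=(M2−M1)/(6·3)=-4/27, b=Δ1−h1·(2M1+M2)/6=3/5
seg 2: a=2, c=M2/2=-8/15, d=(M3−M2)/(6·3)=8/135, b=Δ2−h2·(2M2+M3)/6=7/5
t_q=33/4 → seg 2, τ=9/4; S=2+7/5·τ+-8/15·τ²+8/135·τ³=25/8

  seg 0: a=0 b=-9/5 c=0 d=4/45
  seg 1: a=-3 b=3/5 c=4/5 d=-4/27
  seg 2: a=2 b=7/5 c=-8/15 d=8/135
S(33/4) = 25/8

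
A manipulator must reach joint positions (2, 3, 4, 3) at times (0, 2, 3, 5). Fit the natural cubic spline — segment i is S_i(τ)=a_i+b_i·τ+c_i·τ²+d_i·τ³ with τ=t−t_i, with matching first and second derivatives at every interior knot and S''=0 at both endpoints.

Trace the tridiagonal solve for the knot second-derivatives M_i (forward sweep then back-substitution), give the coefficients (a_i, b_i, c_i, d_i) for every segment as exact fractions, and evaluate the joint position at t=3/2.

Δ: Δ0=1/2, Δ1=1, Δ2=-1/2
row 1: diag=6, rhs=3; c'=1/6, d'=1/2
row 2: denom=6−1·1/6=35/6; d'=(-9−1·1/2)/(35/6)=-57/35
back: M2=-57/35
back: M1=1/2−1/6·-57/35=27/35
M: M0=0, M1=27/35, M2=-57/35, M3=0
seg 0: a=2, c=M0/2=0, d=(M1−M0)/(6·2)=9/140, b=Δ0−h0·(2M0+M1)/6=17/70
seg 1: a=3, c=M1/2=27/70, d=(M2−M1)/(6·1)=-2/5, b=Δ1−h1·(2M1+M2)/6=71/70
seg 2: a=4, c=M2/2=-57/70, d=(M3−M2)/(6·2)=19/140, b=Δ2−h2·(2M2+M3)/6=41/70
t_q=3/2 → seg 0, τ=3/2; S=2+17/70·τ+0·τ²+9/140·τ³=413/160

  seg 0: a=2 b=17/70 c=0 d=9/140
  seg 1: a=3 b=71/70 c=27/70 d=-2/5
  seg 2: a=4 b=41/70 c=-57/70 d=19/140
S(3/2) = 413/160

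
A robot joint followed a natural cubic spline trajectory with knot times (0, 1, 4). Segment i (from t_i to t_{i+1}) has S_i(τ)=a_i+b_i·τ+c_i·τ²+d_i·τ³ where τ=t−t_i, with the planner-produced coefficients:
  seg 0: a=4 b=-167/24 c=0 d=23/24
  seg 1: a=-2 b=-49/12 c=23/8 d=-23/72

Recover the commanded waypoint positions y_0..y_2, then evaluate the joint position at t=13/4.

y_0=4 y_1=-2 y_2=3
S(13/4) = -139/512

y_0 = S_0(0) = a_0 = 4
y_1 = S_1(0) = a_1 = -2
y_2 = S_1(3) = 3
t_q=13/4 is in segment 1 (τ=9/4); S_1(τ)=-139/512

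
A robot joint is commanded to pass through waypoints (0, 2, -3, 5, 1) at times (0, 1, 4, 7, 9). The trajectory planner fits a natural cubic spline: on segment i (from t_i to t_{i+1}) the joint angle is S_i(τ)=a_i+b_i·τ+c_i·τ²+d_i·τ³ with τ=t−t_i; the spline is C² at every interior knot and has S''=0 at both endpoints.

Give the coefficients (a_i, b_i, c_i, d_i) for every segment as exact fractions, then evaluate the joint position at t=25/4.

  seg 0: a=0 b=725/266 c=0 d=-193/266
  seg 1: a=2 b=73/133 c=-579/266 d=3443/7182
  seg 2: a=-3 b=115/266 c=853/399 d=-3335/7182
  seg 3: a=5 b=96/133 c=-543/266 d=181/532
S(25/4) = 59691/17024

Δ: Δ0=2, Δ1=-5/3, Δ2=8/3, Δ3=-2
row 1: diag=8, rhs=-22; c'=3/8, d'=-11/4
row 2: denom=12−3·3/8=87/8; d'=(26−3·-11/4)/(87/8)=274/87
row 3: denom=10−3·8/29=266/29; d'=(-28−3·274/87)/(266/29)=-543/133
back: M3=-543/133
back: M2=274/87−8/29·-543/133=1706/399
back: M1=-11/4−3/8·1706/399=-579/133
M: M0=0, M1=-579/133, M2=1706/399, M3=-543/133, M4=0
seg 0: a=0, c=M0/2=0, d=(M1−M0)/(6·1)=-193/266, b=Δ0−h0·(2M0+M1)/6=725/266
seg 1: a=2, c=M1/2=-579/266, d=(M2−M1)/(6·3)=3443/7182, b=Δ1−h1·(2M1+M2)/6=73/133
seg 2: a=-3, c=M2/2=853/399, d=(M3−M2)/(6·3)=-3335/7182, b=Δ2−h2·(2M2+M3)/6=115/266
seg 3: a=5, c=M3/2=-543/266, d=(M4−M3)/(6·2)=181/532, b=Δ3−h3·(2M3+M4)/6=96/133
t_q=25/4 → seg 2, τ=9/4; S=-3+115/266·τ+853/399·τ²+-3335/7182·τ³=59691/17024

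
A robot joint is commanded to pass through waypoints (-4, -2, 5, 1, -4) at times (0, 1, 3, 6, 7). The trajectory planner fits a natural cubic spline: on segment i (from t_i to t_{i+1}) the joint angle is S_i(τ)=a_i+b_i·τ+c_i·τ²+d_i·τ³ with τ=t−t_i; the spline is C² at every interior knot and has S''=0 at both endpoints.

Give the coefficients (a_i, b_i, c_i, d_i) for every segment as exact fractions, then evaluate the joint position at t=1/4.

Δ: Δ0=2, Δ1=7/2, Δ2=-4/3, Δ3=-5
row 1: diag=6, rhs=9; c'=1/3, d'=3/2
row 2: denom=10−2·1/3=28/3; d'=(-29−2·3/2)/(28/3)=-24/7
row 3: denom=8−3·9/28=197/28; d'=(-22−3·-24/7)/(197/28)=-328/197
back: M3=-328/197
back: M2=-24/7−9/28·-328/197=-570/197
back: M1=3/2−1/3·-570/197=971/394
M: M0=0, M1=971/394, M2=-570/197, M3=-328/197, M4=0
seg 0: a=-4, c=M0/2=0, d=(M1−M0)/(6·1)=971/2364, b=Δ0−h0·(2M0+M1)/6=3757/2364
seg 1: a=-2, c=M1/2=971/788, d=(M2−M1)/(6·2)=-2111/4728, b=Δ1−h1·(2M1+M2)/6=3335/1182
seg 2: a=5, c=M2/2=-285/197, d=(M3−M2)/(6·3)=121/1773, b=Δ2−h2·(2M2+M3)/6=1414/591
seg 3: a=1, c=M3/2=-164/197, d=(M4−M3)/(6·1)=164/591, b=Δ3−h3·(2M3+M4)/6=-2627/591
t_q=1/4 → seg 0, τ=1/4; S=-4+3757/2364·τ+0·τ²+971/2364·τ³=-181367/50432

  seg 0: a=-4 b=3757/2364 c=0 d=971/2364
  seg 1: a=-2 b=3335/1182 c=971/788 d=-2111/4728
  seg 2: a=5 b=1414/591 c=-285/197 d=121/1773
  seg 3: a=1 b=-2627/591 c=-164/197 d=164/591
S(1/4) = -181367/50432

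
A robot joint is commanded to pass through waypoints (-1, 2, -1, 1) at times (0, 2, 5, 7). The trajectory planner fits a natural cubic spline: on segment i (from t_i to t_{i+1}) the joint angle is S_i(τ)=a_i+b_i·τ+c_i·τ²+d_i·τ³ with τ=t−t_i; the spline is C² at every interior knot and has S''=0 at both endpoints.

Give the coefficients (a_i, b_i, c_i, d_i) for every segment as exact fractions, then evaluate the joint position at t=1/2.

Δ: Δ0=3/2, Δ1=-1, Δ2=1
row 1: diag=10, rhs=-15; c'=3/10, d'=-3/2
row 2: denom=10−3·3/10=91/10; d'=(12−3·-3/2)/(91/10)=165/91
back: M2=165/91
back: M1=-3/2−3/10·165/91=-186/91
M: M0=0, M1=-186/91, M2=165/91, M3=0
seg 0: a=-1, c=M0/2=0, d=(M1−M0)/(6·2)=-31/182, b=Δ0−h0·(2M0+M1)/6=397/182
seg 1: a=2, c=M1/2=-93/91, d=(M2−M1)/(6·3)=3/14, b=Δ1−h1·(2M1+M2)/6=25/182
seg 2: a=-1, c=M2/2=165/182, d=(M3−M2)/(6·2)=-55/364, b=Δ2−h2·(2M2+M3)/6=-19/91
t_q=1/2 → seg 0, τ=1/2; S=-1+397/182·τ+0·τ²+-31/182·τ³=101/1456

  seg 0: a=-1 b=397/182 c=0 d=-31/182
  seg 1: a=2 b=25/182 c=-93/91 d=3/14
  seg 2: a=-1 b=-19/91 c=165/182 d=-55/364
S(1/2) = 101/1456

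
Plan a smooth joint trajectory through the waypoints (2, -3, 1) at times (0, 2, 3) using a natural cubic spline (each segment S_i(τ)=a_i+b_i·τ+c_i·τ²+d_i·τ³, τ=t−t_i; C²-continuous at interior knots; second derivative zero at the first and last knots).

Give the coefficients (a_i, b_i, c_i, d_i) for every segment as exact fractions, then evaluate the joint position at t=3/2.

Δ: Δ0=-5/2, Δ1=4
row 1: diag=6, rhs=39; c'=1/6, d'=13/2
back: M1=13/2
M: M0=0, M1=13/2, M2=0
seg 0: a=2, c=M0/2=0, d=(M1−M0)/(6·2)=13/24, b=Δ0−h0·(2M0+M1)/6=-14/3
seg 1: a=-3, c=M1/2=13/4, d=(M2−M1)/(6·1)=-13/12, b=Δ1−h1·(2M1+M2)/6=11/6
t_q=3/2 → seg 0, τ=3/2; S=2+-14/3·τ+0·τ²+13/24·τ³=-203/64

  seg 0: a=2 b=-14/3 c=0 d=13/24
  seg 1: a=-3 b=11/6 c=13/4 d=-13/12
S(3/2) = -203/64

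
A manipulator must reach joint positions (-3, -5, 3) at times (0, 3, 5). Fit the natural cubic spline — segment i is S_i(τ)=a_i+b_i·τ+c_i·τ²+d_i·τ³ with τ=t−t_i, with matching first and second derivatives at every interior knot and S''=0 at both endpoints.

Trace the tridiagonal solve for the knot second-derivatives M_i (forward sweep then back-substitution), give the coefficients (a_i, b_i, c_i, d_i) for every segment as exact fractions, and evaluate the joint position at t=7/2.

  seg 0: a=-3 b=-31/15 c=0 d=7/45
  seg 1: a=-5 b=32/15 c=7/5 d=-7/30
S(7/2) = -289/80

Δ: Δ0=-2/3, Δ1=4
row 1: diag=10, rhs=28; c'=1/5, d'=14/5
back: M1=14/5
M: M0=0, M1=14/5, M2=0
seg 0: a=-3, c=M0/2=0, d=(M1−M0)/(6·3)=7/45, b=Δ0−h0·(2M0+M1)/6=-31/15
seg 1: a=-5, c=M1/2=7/5, d=(M2−M1)/(6·2)=-7/30, b=Δ1−h1·(2M1+M2)/6=32/15
t_q=7/2 → seg 1, τ=1/2; S=-5+32/15·τ+7/5·τ²+-7/30·τ³=-289/80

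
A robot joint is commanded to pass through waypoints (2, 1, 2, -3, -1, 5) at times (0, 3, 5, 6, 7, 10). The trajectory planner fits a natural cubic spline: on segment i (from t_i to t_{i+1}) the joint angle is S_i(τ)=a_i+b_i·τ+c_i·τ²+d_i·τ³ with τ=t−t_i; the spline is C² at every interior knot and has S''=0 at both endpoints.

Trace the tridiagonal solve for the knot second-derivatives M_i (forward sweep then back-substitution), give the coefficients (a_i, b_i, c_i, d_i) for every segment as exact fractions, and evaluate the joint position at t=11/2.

  seg 0: a=2 b=-589/414 c=0 d=451/3726
  seg 1: a=1 b=382/207 c=451/414 d=-1459/1656
  seg 2: a=2 b=-201/46 c=-3475/828 d=2953/828
  seg 3: a=-3 b=-1709/828 c=1346/207 d=-673/276
  seg 4: a=-1 b=1501/414 c=-673/828 d=673/7452
S(11/2) = -227/288

Δ: Δ0=-1/3, Δ1=1/2, Δ2=-5, Δ3=2, Δ4=2
row 1: diag=10, rhs=5; c'=1/5, d'=1/2
row 2: denom=6−2·1/5=28/5; d'=(-33−2·1/2)/(28/5)=-85/14
row 3: denom=4−1·5/28=107/28; d'=(42−1·-85/14)/(107/28)=1346/107
row 4: denom=8−1·28/107=828/107; d'=(0−1·1346/107)/(828/107)=-673/414
back: M4=-673/414
back: M3=1346/107−28/107·-673/414=2692/207
back: M2=-85/14−5/28·2692/207=-3475/414
back: M1=1/2−1/5·-3475/414=451/207
M: M0=0, M1=451/207, M2=-3475/414, M3=2692/207, M4=-673/414, M5=0
seg 0: a=2, c=M0/2=0, d=(M1−M0)/(6·3)=451/3726, b=Δ0−h0·(2M0+M1)/6=-589/414
seg 1: a=1, c=M1/2=451/414, d=(M2−M1)/(6·2)=-1459/1656, b=Δ1−h1·(2M1+M2)/6=382/207
seg 2: a=2, c=M2/2=-3475/828, d=(M3−M2)/(6·1)=2953/828, b=Δ2−h2·(2M2+M3)/6=-201/46
seg 3: a=-3, c=M3/2=1346/207, d=(M4−M3)/(6·1)=-673/276, b=Δ3−h3·(2M3+M4)/6=-1709/828
seg 4: a=-1, c=M4/2=-673/828, d=(M5−M4)/(6·3)=673/7452, b=Δ4−h4·(2M4+M5)/6=1501/414
t_q=11/2 → seg 2, τ=1/2; S=2+-201/46·τ+-3475/828·τ²+2953/828·τ³=-227/288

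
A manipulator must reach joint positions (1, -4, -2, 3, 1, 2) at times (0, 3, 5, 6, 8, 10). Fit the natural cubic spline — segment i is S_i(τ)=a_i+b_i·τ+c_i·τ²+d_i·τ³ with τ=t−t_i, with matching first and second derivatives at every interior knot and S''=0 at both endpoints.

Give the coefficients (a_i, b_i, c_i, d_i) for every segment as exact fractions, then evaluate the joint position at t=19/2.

Δ: Δ0=-5/3, Δ1=1, Δ2=5, Δ3=-1, Δ4=1/2
row 1: diag=10, rhs=16; c'=1/5, d'=8/5
row 2: denom=6−2·1/5=28/5; d'=(24−2·8/5)/(28/5)=26/7
row 3: denom=6−1·5/28=163/28; d'=(-36−1·26/7)/(163/28)=-1112/163
row 4: denom=8−2·56/163=1192/163; d'=(9−2·-1112/163)/(1192/163)=3691/1192
back: M4=3691/1192
back: M3=-1112/163−56/163·3691/1192=-1175/149
back: M2=26/7−5/28·-1175/149=3053/596
back: M1=8/5−1/5·3053/596=343/596
M: M0=0, M1=343/596, M2=3053/596, M3=-1175/149, M4=3691/1192, M5=0
seg 0: a=1, c=M0/2=0, d=(M1−M0)/(6·3)=343/10728, b=Δ0−h0·(2M0+M1)/6=-6989/3576
seg 1: a=-4, c=M1/2=343/1192, d=(M2−M1)/(6·2)=1355/3576, b=Δ1−h1·(2M1+M2)/6=-1951/1788
seg 2: a=-2, c=M2/2=3053/1192, d=(M3−M2)/(6·1)=-7753/3576, b=Δ2−h2·(2M2+M3)/6=8237/1788
seg 3: a=3, c=M3/2=-1175/298, d=(M4−M3)/(6·2)=13091/14304, b=Δ3−h3·(2M3+M4)/6=11533/3576
seg 4: a=1, c=M4/2=3691/2384, d=(M5−M4)/(6·2)=-3691/14304, b=Δ4−h4·(2M4+M5)/6=-2797/1788
t_q=19/2 → seg 4, τ=3/2; S=1+-2797/1788·τ+3691/2384·τ²+-3691/14304·τ³=48297/38144

  seg 0: a=1 b=-6989/3576 c=0 d=343/10728
  seg 1: a=-4 b=-1951/1788 c=343/1192 d=1355/3576
  seg 2: a=-2 b=8237/1788 c=3053/1192 d=-7753/3576
  seg 3: a=3 b=11533/3576 c=-1175/298 d=13091/14304
  seg 4: a=1 b=-2797/1788 c=3691/2384 d=-3691/14304
S(19/2) = 48297/38144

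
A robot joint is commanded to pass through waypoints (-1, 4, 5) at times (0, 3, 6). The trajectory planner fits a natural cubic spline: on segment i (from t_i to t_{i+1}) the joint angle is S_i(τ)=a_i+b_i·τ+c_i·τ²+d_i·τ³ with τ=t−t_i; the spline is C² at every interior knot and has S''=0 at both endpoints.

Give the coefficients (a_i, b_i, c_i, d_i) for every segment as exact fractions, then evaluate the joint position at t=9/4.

Δ: Δ0=5/3, Δ1=1/3
row 1: diag=12, rhs=-8; c'=1/4, d'=-2/3
back: M1=-2/3
M: M0=0, M1=-2/3, M2=0
seg 0: a=-1, c=M0/2=0, d=(M1−M0)/(6·3)=-1/27, b=Δ0−h0·(2M0+M1)/6=2
seg 1: a=4, c=M1/2=-1/3, d=(M2−M1)/(6·3)=1/27, b=Δ1−h1·(2M1+M2)/6=1
t_q=9/4 → seg 0, τ=9/4; S=-1+2·τ+0·τ²+-1/27·τ³=197/64

  seg 0: a=-1 b=2 c=0 d=-1/27
  seg 1: a=4 b=1 c=-1/3 d=1/27
S(9/4) = 197/64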